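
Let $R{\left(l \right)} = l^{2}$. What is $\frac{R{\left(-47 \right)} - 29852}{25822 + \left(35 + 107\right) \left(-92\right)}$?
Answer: $- \frac{27643}{12758} \approx -2.1667$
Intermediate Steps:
$\frac{R{\left(-47 \right)} - 29852}{25822 + \left(35 + 107\right) \left(-92\right)} = \frac{\left(-47\right)^{2} - 29852}{25822 + \left(35 + 107\right) \left(-92\right)} = \frac{2209 - 29852}{25822 + 142 \left(-92\right)} = - \frac{27643}{25822 - 13064} = - \frac{27643}{12758}$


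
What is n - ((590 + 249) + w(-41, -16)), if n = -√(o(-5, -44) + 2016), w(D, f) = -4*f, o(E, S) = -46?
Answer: -903 - √1970 ≈ -947.38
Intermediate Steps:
n = -√1970 (n = -√(-46 + 2016) = -√1970 ≈ -44.385)
n - ((590 + 249) + w(-41, -16)) = -√1970 - ((590 + 249) - 4*(-16)) = -√1970 - (839 + 64) = -√1970 - 1*903 = -√1970 - 903 = -903 - √1970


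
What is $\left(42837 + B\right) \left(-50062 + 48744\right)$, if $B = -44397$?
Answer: $2056080$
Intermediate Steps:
$\left(42837 + B\right) \left(-50062 + 48744\right) = \left(42837 - 44397\right) \left(-50062 + 48744\right) = \left(-1560\right) \left(-1318\right) = 2056080$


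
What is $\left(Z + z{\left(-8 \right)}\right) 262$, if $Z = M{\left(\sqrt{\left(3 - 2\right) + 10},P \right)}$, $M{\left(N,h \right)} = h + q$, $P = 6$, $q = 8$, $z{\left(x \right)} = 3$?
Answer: $4454$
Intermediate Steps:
$M{\left(N,h \right)} = 8 + h$ ($M{\left(N,h \right)} = h + 8 = 8 + h$)
$Z = 14$ ($Z = 8 + 6 = 14$)
$\left(Z + z{\left(-8 \right)}\right) 262 = \left(14 + 3\right) 262 = 17 \cdot 262 = 4454$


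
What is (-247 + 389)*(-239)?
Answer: -33938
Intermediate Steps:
(-247 + 389)*(-239) = 142*(-239) = -33938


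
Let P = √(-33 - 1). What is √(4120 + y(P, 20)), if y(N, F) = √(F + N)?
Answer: √(4120 + √(20 + I*√34)) ≈ 64.222 + 0.005*I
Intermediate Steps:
P = I*√34 (P = √(-34) = I*√34 ≈ 5.8309*I)
√(4120 + y(P, 20)) = √(4120 + √(20 + I*√34))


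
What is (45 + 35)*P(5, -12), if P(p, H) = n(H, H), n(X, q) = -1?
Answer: -80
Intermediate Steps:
P(p, H) = -1
(45 + 35)*P(5, -12) = (45 + 35)*(-1) = 80*(-1) = -80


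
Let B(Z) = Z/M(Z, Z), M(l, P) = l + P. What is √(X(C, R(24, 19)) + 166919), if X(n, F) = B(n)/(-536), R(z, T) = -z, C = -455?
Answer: √11988790189/268 ≈ 408.56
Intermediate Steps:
M(l, P) = P + l
B(Z) = ½ (B(Z) = Z/(Z + Z) = Z/((2*Z)) = Z*(1/(2*Z)) = ½)
X(n, F) = -1/1072 (X(n, F) = (½)/(-536) = (½)*(-1/536) = -1/1072)
√(X(C, R(24, 19)) + 166919) = √(-1/1072 + 166919) = √(178937167/1072) = √11988790189/268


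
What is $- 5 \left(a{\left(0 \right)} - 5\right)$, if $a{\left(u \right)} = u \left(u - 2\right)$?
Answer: $25$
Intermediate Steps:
$a{\left(u \right)} = u \left(-2 + u\right)$
$- 5 \left(a{\left(0 \right)} - 5\right) = - 5 \left(0 \left(-2 + 0\right) - 5\right) = - 5 \left(0 \left(-2\right) - 5\right) = - 5 \left(0 - 5\right) = \left(-5\right) \left(-5\right) = 25$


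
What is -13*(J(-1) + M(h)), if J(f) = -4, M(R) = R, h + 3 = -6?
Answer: 169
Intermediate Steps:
h = -9 (h = -3 - 6 = -9)
-13*(J(-1) + M(h)) = -13*(-4 - 9) = -13*(-13) = 169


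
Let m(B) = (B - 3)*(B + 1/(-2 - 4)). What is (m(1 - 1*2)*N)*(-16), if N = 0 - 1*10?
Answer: 2240/3 ≈ 746.67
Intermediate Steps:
m(B) = (-3 + B)*(-1/6 + B) (m(B) = (-3 + B)*(B + 1/(-6)) = (-3 + B)*(B - 1/6) = (-3 + B)*(-1/6 + B))
N = -10 (N = 0 - 10 = -10)
(m(1 - 1*2)*N)*(-16) = ((1/2 + (1 - 1*2)**2 - 19*(1 - 1*2)/6)*(-10))*(-16) = ((1/2 + (1 - 2)**2 - 19*(1 - 2)/6)*(-10))*(-16) = ((1/2 + (-1)**2 - 19/6*(-1))*(-10))*(-16) = ((1/2 + 1 + 19/6)*(-10))*(-16) = ((14/3)*(-10))*(-16) = -140/3*(-16) = 2240/3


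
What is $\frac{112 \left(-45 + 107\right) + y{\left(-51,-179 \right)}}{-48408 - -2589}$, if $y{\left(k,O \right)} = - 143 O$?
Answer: $- \frac{10847}{15273} \approx -0.71021$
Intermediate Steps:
$\frac{112 \left(-45 + 107\right) + y{\left(-51,-179 \right)}}{-48408 - -2589} = \frac{112 \left(-45 + 107\right) - -25597}{-48408 - -2589} = \frac{112 \cdot 62 + 25597}{-48408 + 2589} = \frac{6944 + 25597}{-45819} = 32541 \left(- \frac{1}{45819}\right) = - \frac{10847}{15273}$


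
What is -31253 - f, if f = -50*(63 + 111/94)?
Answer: -1318066/47 ≈ -28044.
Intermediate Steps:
f = -150825/47 (f = -50*(63 + 111*(1/94)) = -50*(63 + 111/94) = -50*6033/94 = -150825/47 ≈ -3209.0)
-31253 - f = -31253 - 1*(-150825/47) = -31253 + 150825/47 = -1318066/47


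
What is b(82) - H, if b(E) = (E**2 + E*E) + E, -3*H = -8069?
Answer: 32521/3 ≈ 10840.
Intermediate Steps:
H = 8069/3 (H = -1/3*(-8069) = 8069/3 ≈ 2689.7)
b(E) = E + 2*E**2 (b(E) = (E**2 + E**2) + E = 2*E**2 + E = E + 2*E**2)
b(82) - H = 82*(1 + 2*82) - 1*8069/3 = 82*(1 + 164) - 8069/3 = 82*165 - 8069/3 = 13530 - 8069/3 = 32521/3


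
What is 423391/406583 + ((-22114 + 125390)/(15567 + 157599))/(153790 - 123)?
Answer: 5633217021731605/5409566429334963 ≈ 1.0413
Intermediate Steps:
423391/406583 + ((-22114 + 125390)/(15567 + 157599))/(153790 - 123) = 423391*(1/406583) + (103276/173166)/153667 = 423391/406583 + (103276*(1/173166))*(1/153667) = 423391/406583 + (51638/86583)*(1/153667) = 423391/406583 + 51638/13304949861 = 5633217021731605/5409566429334963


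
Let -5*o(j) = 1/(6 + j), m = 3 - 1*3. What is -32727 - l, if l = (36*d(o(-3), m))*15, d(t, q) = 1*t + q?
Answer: -32691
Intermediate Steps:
m = 0 (m = 3 - 3 = 0)
o(j) = -1/(5*(6 + j))
d(t, q) = q + t (d(t, q) = t + q = q + t)
l = -36 (l = (36*(0 - 1/(30 + 5*(-3))))*15 = (36*(0 - 1/(30 - 15)))*15 = (36*(0 - 1/15))*15 = (36*(-1/15))*15 = -12/5*15 = -36)
-32727 - l = -32727 - 1*(-36) = -32727 + 36 = -32691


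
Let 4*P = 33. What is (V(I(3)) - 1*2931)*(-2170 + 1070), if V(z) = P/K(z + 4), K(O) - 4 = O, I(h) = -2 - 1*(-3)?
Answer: 9669275/3 ≈ 3.2231e+6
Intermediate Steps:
P = 33/4 (P = (1/4)*33 = 33/4 ≈ 8.2500)
I(h) = 1 (I(h) = -2 + 3 = 1)
K(O) = 4 + O
V(z) = 33/(4*(8 + z)) (V(z) = 33/(4*(4 + (z + 4))) = 33/(4*(4 + (4 + z))) = 33/(4*(8 + z)))
(V(I(3)) - 1*2931)*(-2170 + 1070) = (33/(4*(8 + 1)) - 1*2931)*(-2170 + 1070) = ((33/4)/9 - 2931)*(-1100) = ((33/4)*(1/9) - 2931)*(-1100) = (11/12 - 2931)*(-1100) = -35161/12*(-1100) = 9669275/3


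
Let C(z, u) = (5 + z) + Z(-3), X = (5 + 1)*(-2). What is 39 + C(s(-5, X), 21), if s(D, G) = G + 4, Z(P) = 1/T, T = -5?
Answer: 179/5 ≈ 35.800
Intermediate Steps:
Z(P) = -1/5 (Z(P) = 1/(-5) = -1/5)
X = -12 (X = 6*(-2) = -12)
s(D, G) = 4 + G
C(z, u) = 24/5 + z (C(z, u) = (5 + z) - 1/5 = 24/5 + z)
39 + C(s(-5, X), 21) = 39 + (24/5 + (4 - 12)) = 39 + (24/5 - 8) = 39 - 16/5 = 179/5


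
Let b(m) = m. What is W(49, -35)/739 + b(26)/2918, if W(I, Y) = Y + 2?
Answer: -38540/1078201 ≈ -0.035745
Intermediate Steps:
W(I, Y) = 2 + Y
W(49, -35)/739 + b(26)/2918 = (2 - 35)/739 + 26/2918 = -33*1/739 + 26*(1/2918) = -33/739 + 13/1459 = -38540/1078201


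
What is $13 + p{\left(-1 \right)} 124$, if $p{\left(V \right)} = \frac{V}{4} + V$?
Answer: $-142$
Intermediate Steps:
$p{\left(V \right)} = \frac{5 V}{4}$ ($p{\left(V \right)} = \frac{V}{4} + V = \frac{5 V}{4}$)
$13 + p{\left(-1 \right)} 124 = 13 + \frac{5}{4} \left(-1\right) 124 = 13 - 155 = -142$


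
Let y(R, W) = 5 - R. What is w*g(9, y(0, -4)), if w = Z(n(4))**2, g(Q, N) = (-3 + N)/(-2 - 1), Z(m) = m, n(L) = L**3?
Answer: -8192/3 ≈ -2730.7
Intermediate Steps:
g(Q, N) = 1 - N/3 (g(Q, N) = (-3 + N)/(-3) = (-3 + N)*(-1/3) = 1 - N/3)
w = 4096 (w = (4**3)**2 = 64**2 = 4096)
w*g(9, y(0, -4)) = 4096*(1 - (5 - 1*0)/3) = 4096*(1 - (5 + 0)/3) = 4096*(1 - 1/3*5) = 4096*(1 - 5/3) = 4096*(-2/3) = -8192/3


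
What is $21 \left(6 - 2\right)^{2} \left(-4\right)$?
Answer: $-1344$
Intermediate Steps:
$21 \left(6 - 2\right)^{2} \left(-4\right) = 21 \cdot 4^{2} \left(-4\right) = 21 \cdot 16 \left(-4\right) = 336 \left(-4\right) = -1344$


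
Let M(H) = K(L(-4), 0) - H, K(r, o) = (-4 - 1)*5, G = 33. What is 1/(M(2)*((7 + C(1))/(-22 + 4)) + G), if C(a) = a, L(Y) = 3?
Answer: 1/45 ≈ 0.022222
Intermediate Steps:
K(r, o) = -25 (K(r, o) = -5*5 = -25)
M(H) = -25 - H
1/(M(2)*((7 + C(1))/(-22 + 4)) + G) = 1/((-25 - 1*2)*((7 + 1)/(-22 + 4)) + 33) = 1/((-25 - 2)*(8/(-18)) + 33) = 1/(-216*(-1)/18 + 33) = 1/(-27*(-4/9) + 33) = 1/(12 + 33) = 1/45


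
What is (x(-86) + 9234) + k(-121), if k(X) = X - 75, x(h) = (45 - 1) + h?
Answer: 8996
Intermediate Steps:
x(h) = 44 + h
k(X) = -75 + X
(x(-86) + 9234) + k(-121) = ((44 - 86) + 9234) + (-75 - 121) = (-42 + 9234) - 196 = 9192 - 196 = 8996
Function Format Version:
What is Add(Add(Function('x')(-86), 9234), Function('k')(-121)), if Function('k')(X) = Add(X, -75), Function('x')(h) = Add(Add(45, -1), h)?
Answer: 8996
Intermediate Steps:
Function('x')(h) = Add(44, h)
Function('k')(X) = Add(-75, X)
Add(Add(Function('x')(-86), 9234), Function('k')(-121)) = Add(Add(Add(44, -86), 9234), Add(-75, -121)) = Add(Add(-42, 9234), -196) = Add(9192, -196) = 8996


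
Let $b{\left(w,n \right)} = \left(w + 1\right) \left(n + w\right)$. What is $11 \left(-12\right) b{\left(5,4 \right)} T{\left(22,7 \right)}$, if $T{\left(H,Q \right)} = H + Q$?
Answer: $-206712$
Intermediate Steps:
$b{\left(w,n \right)} = \left(1 + w\right) \left(n + w\right)$
$11 \left(-12\right) b{\left(5,4 \right)} T{\left(22,7 \right)} = 11 \left(-12\right) \left(4 + 5 + 5^{2} + 4 \cdot 5\right) \left(22 + 7\right) = - 132 \left(4 + 5 + 25 + 20\right) 29 = \left(-132\right) 54 \cdot 29 = \left(-7128\right) 29 = -206712$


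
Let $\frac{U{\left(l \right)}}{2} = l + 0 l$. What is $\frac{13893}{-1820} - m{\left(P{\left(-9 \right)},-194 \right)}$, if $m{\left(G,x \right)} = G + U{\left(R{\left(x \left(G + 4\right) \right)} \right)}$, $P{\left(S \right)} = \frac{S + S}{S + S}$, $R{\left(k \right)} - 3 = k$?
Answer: $\frac{3504167}{1820} \approx 1925.4$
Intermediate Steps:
$R{\left(k \right)} = 3 + k$
$U{\left(l \right)} = 2 l$ ($U{\left(l \right)} = 2 \left(l + 0 l\right) = 2 \left(l + 0\right) = 2 l$)
$P{\left(S \right)} = 1$ ($P{\left(S \right)} = \frac{2 S}{2 S} = 2 S \frac{1}{2 S} = 1$)
$m{\left(G,x \right)} = 6 + G + 2 x \left(4 + G\right)$ ($m{\left(G,x \right)} = G + 2 \left(3 + x \left(G + 4\right)\right) = G + 2 \left(3 + x \left(4 + G\right)\right) = G + \left(6 + 2 x \left(4 + G\right)\right) = 6 + G + 2 x \left(4 + G\right)$)
$\frac{13893}{-1820} - m{\left(P{\left(-9 \right)},-194 \right)} = \frac{13893}{-1820} - \left(6 + 1 + 2 \left(-194\right) \left(4 + 1\right)\right) = 13893 \left(- \frac{1}{1820}\right) - \left(6 + 1 + 2 \left(-194\right) 5\right) = - \frac{13893}{1820} - \left(6 + 1 - 1940\right) = - \frac{13893}{1820} - -1933 = - \frac{13893}{1820} + 1933 = \frac{3504167}{1820}$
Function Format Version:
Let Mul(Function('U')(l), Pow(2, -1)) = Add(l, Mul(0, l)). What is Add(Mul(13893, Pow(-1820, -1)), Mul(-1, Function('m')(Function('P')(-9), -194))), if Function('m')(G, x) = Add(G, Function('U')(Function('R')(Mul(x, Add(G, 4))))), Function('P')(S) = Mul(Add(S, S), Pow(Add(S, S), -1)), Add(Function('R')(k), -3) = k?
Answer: Rational(3504167, 1820) ≈ 1925.4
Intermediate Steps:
Function('R')(k) = Add(3, k)
Function('U')(l) = Mul(2, l) (Function('U')(l) = Mul(2, Add(l, Mul(0, l))) = Mul(2, Add(l, 0)) = Mul(2, l))
Function('P')(S) = 1 (Function('P')(S) = Mul(Mul(2, S), Pow(Mul(2, S), -1)) = Mul(Mul(2, S), Mul(Rational(1, 2), Pow(S, -1))) = 1)
Function('m')(G, x) = Add(6, G, Mul(2, x, Add(4, G))) (Function('m')(G, x) = Add(G, Mul(2, Add(3, Mul(x, Add(G, 4))))) = Add(G, Mul(2, Add(3, Mul(x, Add(4, G))))) = Add(G, Add(6, Mul(2, x, Add(4, G)))) = Add(6, G, Mul(2, x, Add(4, G))))
Add(Mul(13893, Pow(-1820, -1)), Mul(-1, Function('m')(Function('P')(-9), -194))) = Add(Mul(13893, Pow(-1820, -1)), Mul(-1, Add(6, 1, Mul(2, -194, Add(4, 1))))) = Add(Mul(13893, Rational(-1, 1820)), Mul(-1, Add(6, 1, Mul(2, -194, 5)))) = Add(Rational(-13893, 1820), Mul(-1, Add(6, 1, -1940))) = Add(Rational(-13893, 1820), Mul(-1, -1933)) = Add(Rational(-13893, 1820), 1933) = Rational(3504167, 1820)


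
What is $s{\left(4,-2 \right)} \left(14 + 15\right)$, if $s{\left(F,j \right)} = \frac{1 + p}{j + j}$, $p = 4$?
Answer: $- \frac{145}{4} \approx -36.25$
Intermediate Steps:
$s{\left(F,j \right)} = \frac{5}{2 j}$ ($s{\left(F,j \right)} = \frac{1 + 4}{j + j} = \frac{5}{2 j}$)
$s{\left(4,-2 \right)} \left(14 + 15\right) = \frac{5}{2 \left(-2\right)} \left(14 + 15\right) = \frac{5}{2} \left(- \frac{1}{2}\right) 29 = \left(- \frac{5}{4}\right) 29 = - \frac{145}{4}$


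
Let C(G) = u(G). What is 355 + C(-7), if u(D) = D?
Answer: 348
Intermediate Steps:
C(G) = G
355 + C(-7) = 355 - 7 = 348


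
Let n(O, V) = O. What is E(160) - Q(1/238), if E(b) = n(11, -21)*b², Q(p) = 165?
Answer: 281435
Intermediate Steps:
E(b) = 11*b²
E(160) - Q(1/238) = 11*160² - 1*165 = 11*25600 - 165 = 281600 - 165 = 281435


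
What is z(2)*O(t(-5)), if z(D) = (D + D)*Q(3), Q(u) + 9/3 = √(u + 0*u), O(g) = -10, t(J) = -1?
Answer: 120 - 40*√3 ≈ 50.718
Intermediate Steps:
Q(u) = -3 + √u (Q(u) = -3 + √(u + 0*u) = -3 + √(u + 0) = -3 + √u)
z(D) = 2*D*(-3 + √3) (z(D) = (D + D)*(-3 + √3) = (2*D)*(-3 + √3) = 2*D*(-3 + √3))
z(2)*O(t(-5)) = (2*2*(-3 + √3))*(-10) = (-12 + 4*√3)*(-10) = 120 - 40*√3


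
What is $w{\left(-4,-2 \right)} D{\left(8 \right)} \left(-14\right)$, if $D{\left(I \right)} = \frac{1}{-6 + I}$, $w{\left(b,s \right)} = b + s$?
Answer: $42$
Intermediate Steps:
$w{\left(-4,-2 \right)} D{\left(8 \right)} \left(-14\right) = \frac{-4 - 2}{-6 + 8} \left(-14\right) = - \frac{6}{2} \left(-14\right) = \left(-6\right) \frac{1}{2} \left(-14\right) = \left(-3\right) \left(-14\right) = 42$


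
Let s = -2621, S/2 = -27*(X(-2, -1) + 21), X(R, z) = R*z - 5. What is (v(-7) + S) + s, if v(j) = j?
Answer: -3600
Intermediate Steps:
X(R, z) = -5 + R*z
S = -972 (S = 2*(-27*((-5 - 2*(-1)) + 21)) = 2*(-27*((-5 + 2) + 21)) = 2*(-27*(-3 + 21)) = 2*(-27*18) = 2*(-486) = -972)
(v(-7) + S) + s = (-7 - 972) - 2621 = -979 - 2621 = -3600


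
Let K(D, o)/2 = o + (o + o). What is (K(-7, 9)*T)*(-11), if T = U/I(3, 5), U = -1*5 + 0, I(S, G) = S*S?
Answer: 330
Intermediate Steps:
I(S, G) = S²
U = -5 (U = -5 + 0 = -5)
T = -5/9 (T = -5/(3²) = -5/9 ≈ -0.55556)
K(D, o) = 6*o (K(D, o) = 2*(o + (o + o)) = 2*(o + 2*o) = 2*(3*o) = 6*o)
(K(-7, 9)*T)*(-11) = ((6*9)*(-5/9))*(-11) = (54*(-5/9))*(-11) = -30*(-11) = 330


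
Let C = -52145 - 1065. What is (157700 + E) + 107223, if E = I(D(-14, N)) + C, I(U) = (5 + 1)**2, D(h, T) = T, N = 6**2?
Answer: 211749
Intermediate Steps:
N = 36
I(U) = 36 (I(U) = 6**2 = 36)
C = -53210
E = -53174 (E = 36 - 53210 = -53174)
(157700 + E) + 107223 = (157700 - 53174) + 107223 = 104526 + 107223 = 211749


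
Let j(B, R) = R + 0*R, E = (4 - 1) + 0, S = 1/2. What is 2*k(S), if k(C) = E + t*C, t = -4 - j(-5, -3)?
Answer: 5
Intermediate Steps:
S = ½ ≈ 0.50000
E = 3 (E = 3 + 0 = 3)
j(B, R) = R (j(B, R) = R + 0 = R)
t = -1 (t = -4 - 1*(-3) = -4 + 3 = -1)
k(C) = 3 - C
2*k(S) = 2*(3 - 1*½) = 2*(3 - ½) = 2*(5/2) = 5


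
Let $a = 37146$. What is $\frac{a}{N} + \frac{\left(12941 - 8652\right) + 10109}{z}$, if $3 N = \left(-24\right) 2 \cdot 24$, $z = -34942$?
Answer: $- \frac{108623697}{1118144} \approx -97.146$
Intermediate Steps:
$N = -384$ ($N = \frac{\left(-24\right) 2 \cdot 24}{3} = \frac{\left(-48\right) 24}{3} = \frac{1}{3} \left(-1152\right) = -384$)
$\frac{a}{N} + \frac{\left(12941 - 8652\right) + 10109}{z} = \frac{37146}{-384} + \frac{\left(12941 - 8652\right) + 10109}{-34942} = 37146 \left(- \frac{1}{384}\right) + \left(4289 + 10109\right) \left(- \frac{1}{34942}\right) = - \frac{6191}{64} + 14398 \left(- \frac{1}{34942}\right) = - \frac{6191}{64} - \frac{7199}{17471} = - \frac{108623697}{1118144}$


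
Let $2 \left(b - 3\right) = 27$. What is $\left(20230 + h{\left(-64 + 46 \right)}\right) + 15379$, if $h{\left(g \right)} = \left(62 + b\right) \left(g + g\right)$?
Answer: $32783$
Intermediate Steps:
$b = \frac{33}{2}$ ($b = 3 + \frac{1}{2} \cdot 27 = 3 + \frac{27}{2} = \frac{33}{2} \approx 16.5$)
$h{\left(g \right)} = 157 g$ ($h{\left(g \right)} = \left(62 + \frac{33}{2}\right) \left(g + g\right) = \frac{157 \cdot 2 g}{2} = 157 g$)
$\left(20230 + h{\left(-64 + 46 \right)}\right) + 15379 = \left(20230 + 157 \left(-64 + 46\right)\right) + 15379 = \left(20230 + 157 \left(-18\right)\right) + 15379 = \left(20230 - 2826\right) + 15379 = 17404 + 15379 = 32783$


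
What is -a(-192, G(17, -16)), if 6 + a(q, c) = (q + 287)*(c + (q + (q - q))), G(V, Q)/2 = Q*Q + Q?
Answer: -27354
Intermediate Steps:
G(V, Q) = 2*Q + 2*Q² (G(V, Q) = 2*(Q*Q + Q) = 2*(Q² + Q) = 2*(Q + Q²) = 2*Q + 2*Q²)
a(q, c) = -6 + (287 + q)*(c + q) (a(q, c) = -6 + (q + 287)*(c + (q + (q - q))) = -6 + (287 + q)*(c + (q + 0)) = -6 + (287 + q)*(c + q))
-a(-192, G(17, -16)) = -(-6 + (-192)² + 287*(2*(-16)*(1 - 16)) + 287*(-192) + (2*(-16)*(1 - 16))*(-192)) = -(-6 + 36864 + 287*(2*(-16)*(-15)) - 55104 + (2*(-16)*(-15))*(-192)) = -(-6 + 36864 + 287*480 - 55104 + 480*(-192)) = -(-6 + 36864 + 137760 - 55104 - 92160) = -1*27354 = -27354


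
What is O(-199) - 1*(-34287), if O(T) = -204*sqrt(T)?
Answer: 34287 - 204*I*sqrt(199) ≈ 34287.0 - 2877.8*I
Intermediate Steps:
O(-199) - 1*(-34287) = -204*I*sqrt(199) - 1*(-34287) = -204*I*sqrt(199) + 34287 = 34287 - 204*I*sqrt(199)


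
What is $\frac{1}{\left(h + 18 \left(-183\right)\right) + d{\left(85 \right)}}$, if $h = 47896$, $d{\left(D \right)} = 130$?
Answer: $\frac{1}{44732} \approx 2.2355 \cdot 10^{-5}$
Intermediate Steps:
$\frac{1}{\left(h + 18 \left(-183\right)\right) + d{\left(85 \right)}} = \frac{1}{\left(47896 + 18 \left(-183\right)\right) + 130} = \frac{1}{\left(47896 - 3294\right) + 130} = \frac{1}{44602 + 130} = \frac{1}{44732}$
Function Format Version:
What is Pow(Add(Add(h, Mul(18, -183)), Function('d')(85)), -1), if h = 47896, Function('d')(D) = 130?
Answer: Rational(1, 44732) ≈ 2.2355e-5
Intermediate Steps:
Pow(Add(Add(h, Mul(18, -183)), Function('d')(85)), -1) = Pow(Add(Add(47896, Mul(18, -183)), 130), -1) = Pow(Add(Add(47896, -3294), 130), -1) = Pow(Add(44602, 130), -1) = Pow(44732, -1) = Rational(1, 44732)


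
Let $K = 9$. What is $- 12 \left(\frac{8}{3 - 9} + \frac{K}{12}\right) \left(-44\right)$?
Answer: $-308$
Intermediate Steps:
$- 12 \left(\frac{8}{3 - 9} + \frac{K}{12}\right) \left(-44\right) = - 12 \left(\frac{8}{3 - 9} + \frac{9}{12}\right) \left(-44\right) = - 12 \left(\frac{8}{-6} + 9 \cdot \frac{1}{12}\right) \left(-44\right) = - 12 \left(8 \left(- \frac{1}{6}\right) + \frac{3}{4}\right) \left(-44\right) = - 12 \left(- \frac{4}{3} + \frac{3}{4}\right) \left(-44\right) = \left(-12\right) \left(- \frac{7}{12}\right) \left(-44\right) = 7 \left(-44\right) = -308$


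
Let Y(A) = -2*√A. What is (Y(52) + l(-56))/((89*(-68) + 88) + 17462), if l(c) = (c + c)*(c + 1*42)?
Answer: 784/5749 - 2*√13/5749 ≈ 0.13512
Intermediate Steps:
l(c) = 2*c*(42 + c) (l(c) = (2*c)*(c + 42) = (2*c)*(42 + c) = 2*c*(42 + c))
(Y(52) + l(-56))/((89*(-68) + 88) + 17462) = (-4*√13 + 2*(-56)*(42 - 56))/((89*(-68) + 88) + 17462) = (-4*√13 + 2*(-56)*(-14))/((-6052 + 88) + 17462) = (-4*√13 + 1568)/(-5964 + 17462) = (1568 - 4*√13)/11498 = (1568 - 4*√13)*(1/11498) = 784/5749 - 2*√13/5749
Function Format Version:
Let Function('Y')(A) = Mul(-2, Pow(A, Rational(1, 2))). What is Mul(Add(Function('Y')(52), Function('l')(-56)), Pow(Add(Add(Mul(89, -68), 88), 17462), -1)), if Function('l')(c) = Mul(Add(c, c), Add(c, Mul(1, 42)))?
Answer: Add(Rational(784, 5749), Mul(Rational(-2, 5749), Pow(13, Rational(1, 2)))) ≈ 0.13512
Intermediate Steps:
Function('l')(c) = Mul(2, c, Add(42, c)) (Function('l')(c) = Mul(Mul(2, c), Add(c, 42)) = Mul(Mul(2, c), Add(42, c)) = Mul(2, c, Add(42, c)))
Mul(Add(Function('Y')(52), Function('l')(-56)), Pow(Add(Add(Mul(89, -68), 88), 17462), -1)) = Mul(Add(Mul(-2, Pow(52, Rational(1, 2))), Mul(2, -56, Add(42, -56))), Pow(Add(Add(Mul(89, -68), 88), 17462), -1)) = Mul(Add(Mul(-2, Mul(2, Pow(13, Rational(1, 2)))), Mul(2, -56, -14)), Pow(Add(Add(-6052, 88), 17462), -1)) = Mul(Add(Mul(-4, Pow(13, Rational(1, 2))), 1568), Pow(Add(-5964, 17462), -1)) = Mul(Add(1568, Mul(-4, Pow(13, Rational(1, 2)))), Pow(11498, -1)) = Mul(Add(1568, Mul(-4, Pow(13, Rational(1, 2)))), Rational(1, 11498)) = Add(Rational(784, 5749), Mul(Rational(-2, 5749), Pow(13, Rational(1, 2))))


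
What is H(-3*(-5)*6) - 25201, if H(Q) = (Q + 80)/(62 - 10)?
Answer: -655141/26 ≈ -25198.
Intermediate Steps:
H(Q) = 20/13 + Q/52 (H(Q) = (80 + Q)/52 = (80 + Q)*(1/52) = 20/13 + Q/52)
H(-3*(-5)*6) - 25201 = (20/13 + (-3*(-5)*6)/52) - 25201 = (20/13 + (15*6)/52) - 25201 = (20/13 + (1/52)*90) - 25201 = (20/13 + 45/26) - 25201 = 85/26 - 25201 = -655141/26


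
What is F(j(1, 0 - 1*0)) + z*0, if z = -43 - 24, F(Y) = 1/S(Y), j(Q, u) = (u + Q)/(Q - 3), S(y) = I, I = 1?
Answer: 1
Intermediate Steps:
S(y) = 1
j(Q, u) = (Q + u)/(-3 + Q)
F(Y) = 1 (F(Y) = 1/1 = 1)
z = -67
F(j(1, 0 - 1*0)) + z*0 = 1 - 67*0 = 1 + 0 = 1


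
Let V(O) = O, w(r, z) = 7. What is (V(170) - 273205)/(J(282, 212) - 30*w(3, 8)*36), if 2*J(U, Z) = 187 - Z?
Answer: 109214/3029 ≈ 36.056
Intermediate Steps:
J(U, Z) = 187/2 - Z/2 (J(U, Z) = (187 - Z)/2 = 187/2 - Z/2)
(V(170) - 273205)/(J(282, 212) - 30*w(3, 8)*36) = (170 - 273205)/((187/2 - ½*212) - 30*7*36) = -273035/((187/2 - 106) - 210*36) = -273035/(-25/2 - 7560) = -273035/(-15145/2) = -273035*(-2/15145) = 109214/3029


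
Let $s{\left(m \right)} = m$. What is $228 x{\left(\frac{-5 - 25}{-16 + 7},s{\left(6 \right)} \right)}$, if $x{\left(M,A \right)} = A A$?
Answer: $8208$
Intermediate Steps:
$x{\left(M,A \right)} = A^{2}$
$228 x{\left(\frac{-5 - 25}{-16 + 7},s{\left(6 \right)} \right)} = 228 \cdot 6^{2} = 228 \cdot 36 = 8208$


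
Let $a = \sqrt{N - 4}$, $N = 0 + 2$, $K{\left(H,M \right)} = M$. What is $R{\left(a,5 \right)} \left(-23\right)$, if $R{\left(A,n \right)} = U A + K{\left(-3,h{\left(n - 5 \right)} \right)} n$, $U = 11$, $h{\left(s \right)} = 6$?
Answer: $-690 - 253 i \sqrt{2} \approx -690.0 - 357.8 i$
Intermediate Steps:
$N = 2$
$a = i \sqrt{2}$ ($a = \sqrt{2 - 4} = \sqrt{-2} = i \sqrt{2} \approx 1.4142 i$)
$R{\left(A,n \right)} = 6 n + 11 A$ ($R{\left(A,n \right)} = 11 A + 6 n = 6 n + 11 A$)
$R{\left(a,5 \right)} \left(-23\right) = \left(6 \cdot 5 + 11 i \sqrt{2}\right) \left(-23\right) = \left(30 + 11 i \sqrt{2}\right) \left(-23\right) = -690 - 253 i \sqrt{2}$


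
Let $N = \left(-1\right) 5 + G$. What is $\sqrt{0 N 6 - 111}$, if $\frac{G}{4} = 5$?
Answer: $i \sqrt{111} \approx 10.536 i$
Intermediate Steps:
$G = 20$ ($G = 4 \cdot 5 = 20$)
$N = 15$ ($N = \left(-1\right) 5 + 20 = -5 + 20 = 15$)
$\sqrt{0 N 6 - 111} = \sqrt{0 \cdot 15 \cdot 6 - 111} = \sqrt{0 \cdot 6 - 111} = \sqrt{0 - 111} = \sqrt{-111} = i \sqrt{111}$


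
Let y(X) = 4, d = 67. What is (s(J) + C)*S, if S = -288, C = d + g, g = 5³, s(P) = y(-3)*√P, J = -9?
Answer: -55296 - 3456*I ≈ -55296.0 - 3456.0*I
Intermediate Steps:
s(P) = 4*√P
g = 125
C = 192 (C = 67 + 125 = 192)
(s(J) + C)*S = (4*√(-9) + 192)*(-288) = (4*(3*I) + 192)*(-288) = (12*I + 192)*(-288) = (192 + 12*I)*(-288) = -55296 - 3456*I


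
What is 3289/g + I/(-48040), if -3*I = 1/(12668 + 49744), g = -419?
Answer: -29583954559741/3768828507360 ≈ -7.8496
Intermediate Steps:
I = -1/187236 (I = -1/(3*(12668 + 49744)) = -1/3/62412 = -1/3*1/62412 = -1/187236 ≈ -5.3409e-6)
3289/g + I/(-48040) = 3289/(-419) - 1/187236/(-48040) = 3289*(-1/419) - 1/187236*(-1/48040) = -3289/419 + 1/8994817440 = -29583954559741/3768828507360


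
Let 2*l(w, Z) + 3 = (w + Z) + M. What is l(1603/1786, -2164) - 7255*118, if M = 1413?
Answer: -3059298521/3572 ≈ -8.5647e+5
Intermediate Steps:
l(w, Z) = 705 + Z/2 + w/2 (l(w, Z) = -3/2 + ((w + Z) + 1413)/2 = -3/2 + ((Z + w) + 1413)/2 = -3/2 + (1413 + Z + w)/2 = -3/2 + (1413/2 + Z/2 + w/2) = 705 + Z/2 + w/2)
l(1603/1786, -2164) - 7255*118 = (705 + (½)*(-2164) + (1603/1786)/2) - 7255*118 = (705 - 1082 + (1603*(1/1786))/2) - 1*856090 = (705 - 1082 + (½)*(1603/1786)) - 856090 = (705 - 1082 + 1603/3572) - 856090 = -1345041/3572 - 856090 = -3059298521/3572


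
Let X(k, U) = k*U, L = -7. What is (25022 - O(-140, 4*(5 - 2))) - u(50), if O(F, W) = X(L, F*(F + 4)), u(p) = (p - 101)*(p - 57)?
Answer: 157945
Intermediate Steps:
X(k, U) = U*k
u(p) = (-101 + p)*(-57 + p)
O(F, W) = -7*F*(4 + F) (O(F, W) = (F*(F + 4))*(-7) = (F*(4 + F))*(-7) = -7*F*(4 + F))
(25022 - O(-140, 4*(5 - 2))) - u(50) = (25022 - (-7)*(-140)*(4 - 140)) - (5757 + 50**2 - 158*50) = (25022 - (-7)*(-140)*(-136)) - (5757 + 2500 - 7900) = (25022 - 1*(-133280)) - 1*357 = (25022 + 133280) - 357 = 158302 - 357 = 157945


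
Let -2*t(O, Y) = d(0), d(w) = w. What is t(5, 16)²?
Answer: 0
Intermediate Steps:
t(O, Y) = 0 (t(O, Y) = -½*0 = 0)
t(5, 16)² = 0² = 0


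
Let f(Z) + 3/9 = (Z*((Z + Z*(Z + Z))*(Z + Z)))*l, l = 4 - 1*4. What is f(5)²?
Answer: ⅑ ≈ 0.11111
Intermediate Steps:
l = 0 (l = 4 - 4 = 0)
f(Z) = -⅓ (f(Z) = -⅓ + (Z*((Z + Z*(Z + Z))*(Z + Z)))*0 = -⅓ + (Z*((Z + Z*(2*Z))*(2*Z)))*0 = -⅓ + (Z*((Z + 2*Z²)*(2*Z)))*0 = -⅓ + (Z*(2*Z*(Z + 2*Z²)))*0 = -⅓ + (2*Z²*(Z + 2*Z²))*0 = -⅓ + 0 = -⅓)
f(5)² = (-⅓)² = ⅑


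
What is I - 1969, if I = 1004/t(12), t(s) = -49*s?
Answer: -289694/147 ≈ -1970.7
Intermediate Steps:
I = -251/147 (I = 1004/((-49*12)) = 1004/(-588) = 1004*(-1/588) = -251/147 ≈ -1.7075)
I - 1969 = -251/147 - 1969 = -289694/147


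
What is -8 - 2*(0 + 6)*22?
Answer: -272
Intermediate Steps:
-8 - 2*(0 + 6)*22 = -8 - 2*6*22 = -8 - 12*22 = -8 - 264 = -272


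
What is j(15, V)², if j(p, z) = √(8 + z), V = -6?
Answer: 2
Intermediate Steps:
j(15, V)² = (√(8 - 6))² = (√2)² = 2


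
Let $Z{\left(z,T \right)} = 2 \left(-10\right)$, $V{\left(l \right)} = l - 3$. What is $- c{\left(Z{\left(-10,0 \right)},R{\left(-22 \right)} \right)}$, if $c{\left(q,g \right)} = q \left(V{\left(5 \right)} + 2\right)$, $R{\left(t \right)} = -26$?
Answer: $80$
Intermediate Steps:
$V{\left(l \right)} = -3 + l$
$Z{\left(z,T \right)} = -20$
$c{\left(q,g \right)} = 4 q$ ($c{\left(q,g \right)} = q \left(\left(-3 + 5\right) + 2\right) = q \left(2 + 2\right) = q 4 = 4 q$)
$- c{\left(Z{\left(-10,0 \right)},R{\left(-22 \right)} \right)} = - 4 \left(-20\right) = \left(-1\right) \left(-80\right) = 80$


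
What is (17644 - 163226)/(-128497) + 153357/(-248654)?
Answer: 16493632199/31951293038 ≈ 0.51621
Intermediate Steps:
(17644 - 163226)/(-128497) + 153357/(-248654) = -145582*(-1/128497) + 153357*(-1/248654) = 145582/128497 - 153357/248654 = 16493632199/31951293038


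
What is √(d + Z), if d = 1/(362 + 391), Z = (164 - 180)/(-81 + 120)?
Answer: I*√39185367/9789 ≈ 0.63947*I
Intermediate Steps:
Z = -16/39 ≈ -0.41026
d = 1/753 ≈ 0.0013280
√(d + Z) = √(1/753 - 16/39) = √(-4003/9789) = I*√39185367/9789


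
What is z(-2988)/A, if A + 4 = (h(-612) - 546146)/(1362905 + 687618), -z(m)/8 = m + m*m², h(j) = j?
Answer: -43761929287573584/874885 ≈ -5.0020e+10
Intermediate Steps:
z(m) = -8*m - 8*m³ (z(m) = -8*(m + m*m²) = -8*(m + m³) = -8*m - 8*m³)
A = -8748850/2050523 (A = -4 + (-612 - 546146)/(1362905 + 687618) = -4 - 546758/2050523 = -8748850/2050523 ≈ -4.2666)
z(-2988)/A = (-8*(-2988)*(1 + (-2988)²))/(-8748850/2050523) = -8*(-2988)*(1 + 8928144)*(-2050523/8748850) = -8*(-2988)*8928145*(-2050523/8748850) = 213418378080*(-2050523/8748850) = -43761929287573584/874885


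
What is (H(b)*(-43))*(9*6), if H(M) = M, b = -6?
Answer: 13932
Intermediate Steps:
(H(b)*(-43))*(9*6) = (-6*(-43))*(9*6) = 258*54 = 13932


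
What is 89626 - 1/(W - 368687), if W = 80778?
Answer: 25804132035/287909 ≈ 89626.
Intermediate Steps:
89626 - 1/(W - 368687) = 89626 - 1/(80778 - 368687) = 89626 - 1/(-287909) = 89626 - 1*(-1/287909) = 89626 + 1/287909 = 25804132035/287909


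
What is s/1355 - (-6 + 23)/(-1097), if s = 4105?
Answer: 905244/297287 ≈ 3.0450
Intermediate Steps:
s/1355 - (-6 + 23)/(-1097) = 4105/1355 - (-6 + 23)/(-1097) = 4105*(1/1355) - 1*17*(-1/1097) = 821/271 - 17*(-1/1097) = 821/271 + 17/1097 = 905244/297287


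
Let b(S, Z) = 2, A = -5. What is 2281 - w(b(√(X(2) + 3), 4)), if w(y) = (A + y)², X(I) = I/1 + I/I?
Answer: 2272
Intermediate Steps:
X(I) = 1 + I (X(I) = I*1 + 1 = I + 1 = 1 + I)
w(y) = (-5 + y)²
2281 - w(b(√(X(2) + 3), 4)) = 2281 - (-5 + 2)² = 2281 - 1*(-3)² = 2281 - 1*9 = 2281 - 9 = 2272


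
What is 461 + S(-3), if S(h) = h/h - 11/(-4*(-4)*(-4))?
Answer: 29579/64 ≈ 462.17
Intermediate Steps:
S(h) = 75/64 (S(h) = 1 - 11/(16*(-4)) = 1 - 11/(-64) = 1 - 11*(-1/64) = 1 + 11/64 = 75/64)
461 + S(-3) = 461 + 75/64 = 29579/64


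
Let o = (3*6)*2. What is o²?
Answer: 1296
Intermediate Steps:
o = 36 (o = 18*2 = 36)
o² = 36² = 1296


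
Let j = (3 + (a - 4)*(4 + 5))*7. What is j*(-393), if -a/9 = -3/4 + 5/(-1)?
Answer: -4761981/4 ≈ -1.1905e+6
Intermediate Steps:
a = 207/4 (a = -9*(-3/4 + 5/(-1)) = -9*(-3*1/4 + 5*(-1)) = -9*(-3/4 - 5) = -9*(-23/4) = 207/4 ≈ 51.750)
j = 12117/4 (j = (3 + (207/4 - 4)*(4 + 5))*7 = (3 + (191/4)*9)*7 = (3 + 1719/4)*7 = (1731/4)*7 = 12117/4 ≈ 3029.3)
j*(-393) = (12117/4)*(-393) = -4761981/4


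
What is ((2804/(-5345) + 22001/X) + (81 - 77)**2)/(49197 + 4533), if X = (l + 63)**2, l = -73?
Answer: 25173389/5743737000 ≈ 0.0043828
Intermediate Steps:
X = 100 (X = (-73 + 63)**2 = (-10)**2 = 100)
((2804/(-5345) + 22001/X) + (81 - 77)**2)/(49197 + 4533) = ((2804/(-5345) + 22001/100) + (81 - 77)**2)/(49197 + 4533) = ((2804*(-1/5345) + 22001*(1/100)) + 4**2)/53730 = ((-2804/5345 + 22001/100) + 16)*(1/53730) = (23462989/106900 + 16)*(1/53730) = (25173389/106900)*(1/53730) = 25173389/5743737000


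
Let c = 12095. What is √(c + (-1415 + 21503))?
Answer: √32183 ≈ 179.40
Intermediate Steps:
√(c + (-1415 + 21503)) = √(12095 + (-1415 + 21503)) = √(12095 + 20088) = √32183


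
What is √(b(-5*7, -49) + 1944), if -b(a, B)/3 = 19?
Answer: √1887 ≈ 43.440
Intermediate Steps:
b(a, B) = -57 (b(a, B) = -3*19 = -57)
√(b(-5*7, -49) + 1944) = √(-57 + 1944) = √1887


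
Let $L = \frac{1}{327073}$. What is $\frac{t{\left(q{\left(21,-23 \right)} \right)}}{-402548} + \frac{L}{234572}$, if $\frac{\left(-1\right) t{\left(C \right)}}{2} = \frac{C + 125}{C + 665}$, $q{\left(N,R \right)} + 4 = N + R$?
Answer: $\frac{4565035301265}{5088197516867516948} \approx 8.9718 \cdot 10^{-7}$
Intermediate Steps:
$L = \frac{1}{327073} \approx 3.0574 \cdot 10^{-6}$
$q{\left(N,R \right)} = -4 + N + R$ ($q{\left(N,R \right)} = -4 + \left(N + R\right) = -4 + N + R$)
$t{\left(C \right)} = - \frac{2 \left(125 + C\right)}{665 + C}$ ($t{\left(C \right)} = - 2 \frac{C + 125}{C + 665} = - 2 \frac{125 + C}{665 + C} = - \frac{2 \left(125 + C\right)}{665 + C}$)
$\frac{t{\left(q{\left(21,-23 \right)} \right)}}{-402548} + \frac{L}{234572} = \frac{2 \frac{1}{665 - 6} \left(-125 - \left(-4 + 21 - 23\right)\right)}{-402548} + \frac{1}{327073 \cdot 234572} = \frac{2 \left(-125 - -6\right)}{665 - 6} \left(- \frac{1}{402548}\right) + \frac{1}{327073} \cdot \frac{1}{234572} = \frac{2 \left(-125 + 6\right)}{659} \left(- \frac{1}{402548}\right) + \frac{1}{76722167756} = 2 \cdot \frac{1}{659} \left(-119\right) \left(- \frac{1}{402548}\right) + \frac{1}{76722167756} = \left(- \frac{238}{659}\right) \left(- \frac{1}{402548}\right) + \frac{1}{76722167756} = \frac{119}{132639566} + \frac{1}{76722167756} = \frac{4565035301265}{5088197516867516948}$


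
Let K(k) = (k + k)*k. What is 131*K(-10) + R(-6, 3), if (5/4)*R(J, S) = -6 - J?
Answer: 26200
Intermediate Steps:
R(J, S) = -24/5 - 4*J/5 (R(J, S) = 4*(-6 - J)/5 = -24/5 - 4*J/5)
K(k) = 2*k² (K(k) = (2*k)*k = 2*k²)
131*K(-10) + R(-6, 3) = 131*(2*(-10)²) + (-24/5 - ⅘*(-6)) = 131*(2*100) + (-24/5 + 24/5) = 131*200 + 0 = 26200 + 0 = 26200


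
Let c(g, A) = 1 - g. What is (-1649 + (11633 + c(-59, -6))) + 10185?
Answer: 20229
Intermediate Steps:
(-1649 + (11633 + c(-59, -6))) + 10185 = (-1649 + (11633 + (1 - 1*(-59)))) + 10185 = (-1649 + (11633 + (1 + 59))) + 10185 = (-1649 + (11633 + 60)) + 10185 = (-1649 + 11693) + 10185 = 10044 + 10185 = 20229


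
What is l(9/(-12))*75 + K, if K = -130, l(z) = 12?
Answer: 770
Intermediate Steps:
l(9/(-12))*75 + K = 12*75 - 130 = 900 - 130 = 770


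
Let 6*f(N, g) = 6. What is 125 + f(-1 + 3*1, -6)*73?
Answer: 198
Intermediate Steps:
f(N, g) = 1 (f(N, g) = (⅙)*6 = 1)
125 + f(-1 + 3*1, -6)*73 = 125 + 1*73 = 125 + 73 = 198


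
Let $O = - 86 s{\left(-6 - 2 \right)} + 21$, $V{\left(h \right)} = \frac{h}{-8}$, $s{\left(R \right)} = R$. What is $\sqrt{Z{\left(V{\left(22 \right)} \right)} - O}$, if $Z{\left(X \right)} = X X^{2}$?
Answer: $\frac{i \sqrt{46707}}{8} \approx 27.015 i$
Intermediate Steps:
$V{\left(h \right)} = - \frac{h}{8}$ ($V{\left(h \right)} = h \left(- \frac{1}{8}\right) = - \frac{h}{8}$)
$Z{\left(X \right)} = X^{3}$
$O = 709$ ($O = - 86 \left(-6 - 2\right) + 21 = \left(-86\right) \left(-8\right) + 21 = 688 + 21 = 709$)
$\sqrt{Z{\left(V{\left(22 \right)} \right)} - O} = \sqrt{\left(\left(- \frac{1}{8}\right) 22\right)^{3} - 709} = \sqrt{\left(- \frac{11}{4}\right)^{3} - 709} = \sqrt{- \frac{1331}{64} - 709} = \sqrt{- \frac{46707}{64}} = \frac{i \sqrt{46707}}{8}$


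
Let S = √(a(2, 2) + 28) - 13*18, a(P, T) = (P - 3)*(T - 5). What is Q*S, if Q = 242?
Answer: -56628 + 242*√31 ≈ -55281.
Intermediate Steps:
a(P, T) = (-5 + T)*(-3 + P) (a(P, T) = (-3 + P)*(-5 + T) = (-5 + T)*(-3 + P))
S = -234 + √31 (S = √((15 - 5*2 - 3*2 + 2*2) + 28) - 13*18 = √((15 - 10 - 6 + 4) + 28) - 234 = √(3 + 28) - 234 = √31 - 234 = -234 + √31 ≈ -228.43)
Q*S = 242*(-234 + √31) = -56628 + 242*√31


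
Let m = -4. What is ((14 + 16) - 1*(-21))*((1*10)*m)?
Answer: -2040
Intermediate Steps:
((14 + 16) - 1*(-21))*((1*10)*m) = ((14 + 16) - 1*(-21))*((1*10)*(-4)) = (30 + 21)*(10*(-4)) = 51*(-40) = -2040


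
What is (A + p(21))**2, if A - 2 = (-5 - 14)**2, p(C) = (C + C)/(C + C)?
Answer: 132496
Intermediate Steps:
p(C) = 1 (p(C) = (2*C)/((2*C)) = (2*C)*(1/(2*C)) = 1)
A = 363 (A = 2 + (-5 - 14)**2 = 2 + (-19)**2 = 2 + 361 = 363)
(A + p(21))**2 = (363 + 1)**2 = 364**2 = 132496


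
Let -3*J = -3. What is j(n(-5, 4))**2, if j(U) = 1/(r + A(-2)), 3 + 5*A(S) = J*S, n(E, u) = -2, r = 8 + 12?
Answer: 1/361 ≈ 0.0027701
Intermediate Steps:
J = 1 (J = -1/3*(-3) = 1)
r = 20
A(S) = -3/5 + S/5 (A(S) = -3/5 + (1*S)/5 = -3/5 + S/5)
j(U) = 1/19 (j(U) = 1/(20 + (-3/5 + (1/5)*(-2))) = 1/(20 + (-3/5 - 2/5)) = 1/(20 - 1) = 1/19)
j(n(-5, 4))**2 = (1/19)**2 = 1/361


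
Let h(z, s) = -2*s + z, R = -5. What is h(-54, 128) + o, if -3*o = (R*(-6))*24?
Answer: -550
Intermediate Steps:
o = -240 (o = -(-5*(-6))*24/3 = -10*24 = -⅓*720 = -240)
h(z, s) = z - 2*s
h(-54, 128) + o = (-54 - 2*128) - 240 = (-54 - 256) - 240 = -310 - 240 = -550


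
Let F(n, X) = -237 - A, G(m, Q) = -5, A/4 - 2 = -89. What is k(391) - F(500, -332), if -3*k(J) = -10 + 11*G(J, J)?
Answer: -268/3 ≈ -89.333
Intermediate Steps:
A = -348 (A = 8 + 4*(-89) = 8 - 356 = -348)
F(n, X) = 111 (F(n, X) = -237 - 1*(-348) = -237 + 348 = 111)
k(J) = 65/3 (k(J) = -(-10 + 11*(-5))/3 = -(-10 - 55)/3 = -1/3*(-65) = 65/3)
k(391) - F(500, -332) = 65/3 - 1*111 = 65/3 - 111 = -268/3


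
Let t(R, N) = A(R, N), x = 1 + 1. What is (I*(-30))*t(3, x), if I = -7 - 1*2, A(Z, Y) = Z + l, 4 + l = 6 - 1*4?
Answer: 270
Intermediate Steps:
l = -2 (l = -4 + (6 - 1*4) = -4 + (6 - 4) = -4 + 2 = -2)
x = 2
A(Z, Y) = -2 + Z (A(Z, Y) = Z - 2 = -2 + Z)
I = -9 (I = -7 - 2 = -9)
t(R, N) = -2 + R
(I*(-30))*t(3, x) = (-9*(-30))*(-2 + 3) = 270*1 = 270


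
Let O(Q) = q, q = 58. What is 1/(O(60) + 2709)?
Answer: 1/2767 ≈ 0.00036140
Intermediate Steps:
O(Q) = 58
1/(O(60) + 2709) = 1/(58 + 2709) = 1/2767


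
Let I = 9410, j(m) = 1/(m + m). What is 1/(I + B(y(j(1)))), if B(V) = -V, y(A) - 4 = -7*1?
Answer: 1/9413 ≈ 0.00010624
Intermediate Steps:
j(m) = 1/(2*m)
y(A) = -3 (y(A) = 4 - 7*1 = 4 - 7 = -3)
1/(I + B(y(j(1)))) = 1/(9410 - 1*(-3)) = 1/(9410 + 3) = 1/9413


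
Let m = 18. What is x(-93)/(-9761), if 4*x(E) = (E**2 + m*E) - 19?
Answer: -1739/9761 ≈ -0.17816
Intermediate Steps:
x(E) = -19/4 + E**2/4 + 9*E/2 (x(E) = ((E**2 + 18*E) - 19)/4 = (-19 + E**2 + 18*E)/4 = -19/4 + E**2/4 + 9*E/2)
x(-93)/(-9761) = (-19/4 + (1/4)*(-93)**2 + (9/2)*(-93))/(-9761) = (-19/4 + (1/4)*8649 - 837/2)*(-1/9761) = (-19/4 + 8649/4 - 837/2)*(-1/9761) = 1739*(-1/9761) = -1739/9761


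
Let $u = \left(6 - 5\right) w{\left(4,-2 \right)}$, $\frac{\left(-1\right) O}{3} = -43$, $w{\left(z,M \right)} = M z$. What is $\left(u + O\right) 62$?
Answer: $7502$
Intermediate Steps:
$O = 129$ ($O = \left(-3\right) \left(-43\right) = 129$)
$u = -8$ ($u = \left(6 - 5\right) \left(\left(-2\right) 4\right) = 1 \left(-8\right) = -8$)
$\left(u + O\right) 62 = \left(-8 + 129\right) 62 = 121 \cdot 62 = 7502$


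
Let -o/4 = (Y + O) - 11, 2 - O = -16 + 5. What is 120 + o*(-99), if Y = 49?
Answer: 20316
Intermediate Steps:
O = 13 (O = 2 - (-16 + 5) = 2 - 1*(-11) = 2 + 11 = 13)
o = -204 (o = -4*((49 + 13) - 11) = -4*(62 - 11) = -4*51 = -204)
120 + o*(-99) = 120 - 204*(-99) = 120 + 20196 = 20316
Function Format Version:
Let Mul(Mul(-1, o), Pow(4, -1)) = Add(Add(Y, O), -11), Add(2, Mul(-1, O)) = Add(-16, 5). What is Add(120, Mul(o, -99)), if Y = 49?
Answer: 20316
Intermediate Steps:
O = 13 (O = Add(2, Mul(-1, Add(-16, 5))) = Add(2, Mul(-1, -11)) = Add(2, 11) = 13)
o = -204 (o = Mul(-4, Add(Add(49, 13), -11)) = Mul(-4, Add(62, -11)) = Mul(-4, 51) = -204)
Add(120, Mul(o, -99)) = Add(120, Mul(-204, -99)) = Add(120, 20196) = 20316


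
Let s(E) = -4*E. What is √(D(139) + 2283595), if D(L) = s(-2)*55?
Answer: 13*√13515 ≈ 1511.3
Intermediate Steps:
D(L) = 440 (D(L) = -4*(-2)*55 = 8*55 = 440)
√(D(139) + 2283595) = √(440 + 2283595) = √2284035 = 13*√13515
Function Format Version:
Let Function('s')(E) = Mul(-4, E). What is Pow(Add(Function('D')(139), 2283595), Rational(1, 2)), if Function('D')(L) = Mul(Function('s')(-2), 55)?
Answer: Mul(13, Pow(13515, Rational(1, 2))) ≈ 1511.3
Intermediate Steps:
Function('D')(L) = 440 (Function('D')(L) = Mul(Mul(-4, -2), 55) = Mul(8, 55) = 440)
Pow(Add(Function('D')(139), 2283595), Rational(1, 2)) = Pow(Add(440, 2283595), Rational(1, 2)) = Pow(2284035, Rational(1, 2)) = Mul(13, Pow(13515, Rational(1, 2)))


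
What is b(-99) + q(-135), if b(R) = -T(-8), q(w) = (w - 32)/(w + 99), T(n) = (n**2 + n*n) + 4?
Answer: -4585/36 ≈ -127.36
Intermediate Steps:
T(n) = 4 + 2*n**2 (T(n) = (n**2 + n**2) + 4 = 2*n**2 + 4 = 4 + 2*n**2)
q(w) = (-32 + w)/(99 + w)
b(R) = -132 (b(R) = -(4 + 2*(-8)**2) = -(4 + 2*64) = -(4 + 128) = -1*132 = -132)
b(-99) + q(-135) = -132 + (-32 - 135)/(99 - 135) = -132 - 167/(-36) = -132 - 1/36*(-167) = -132 + 167/36 = -4585/36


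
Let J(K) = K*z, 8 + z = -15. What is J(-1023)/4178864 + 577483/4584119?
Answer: 2521082655263/19156409860816 ≈ 0.13161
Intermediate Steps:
z = -23 (z = -8 - 15 = -23)
J(K) = -23*K (J(K) = K*(-23) = -23*K)
J(-1023)/4178864 + 577483/4584119 = -23*(-1023)/4178864 + 577483/4584119 = 23529*(1/4178864) + 577483*(1/4584119) = 23529/4178864 + 577483/4584119 = 2521082655263/19156409860816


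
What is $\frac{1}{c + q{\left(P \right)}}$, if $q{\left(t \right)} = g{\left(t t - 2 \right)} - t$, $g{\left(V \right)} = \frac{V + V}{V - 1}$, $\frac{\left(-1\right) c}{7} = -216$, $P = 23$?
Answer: $\frac{263}{392134} \approx 0.00067069$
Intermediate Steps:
$c = 1512$ ($c = \left(-7\right) \left(-216\right) = 1512$)
$g{\left(V \right)} = \frac{2 V}{-1 + V}$
$q{\left(t \right)} = - t + \frac{2 \left(-2 + t^{2}\right)}{-3 + t^{2}}$ ($q{\left(t \right)} = \frac{2 \left(t t - 2\right)}{-1 + \left(t t - 2\right)} - t = \frac{2 \left(t^{2} - 2\right)}{-1 + \left(t^{2} - 2\right)} - t = \frac{2 \left(-2 + t^{2}\right)}{-1 + \left(-2 + t^{2}\right)} - t = \frac{2 \left(-2 + t^{2}\right)}{-3 + t^{2}} - t = - t + \frac{2 \left(-2 + t^{2}\right)}{-3 + t^{2}}$)
$\frac{1}{c + q{\left(P \right)}} = \frac{1}{1512 + \frac{-4 + 2 \cdot 23^{2} - 23 \left(-3 + 23^{2}\right)}{-3 + 23^{2}}} = \frac{1}{1512 + \frac{-4 + 2 \cdot 529 - 23 \left(-3 + 529\right)}{-3 + 529}} = \frac{1}{1512 + \frac{-4 + 1058 - 23 \cdot 526}{526}} = \frac{1}{1512 + \frac{-4 + 1058 - 12098}{526}} = \frac{1}{1512 + \frac{1}{526} \left(-11044\right)} = \frac{1}{1512 - \frac{5522}{263}} = \frac{1}{\frac{392134}{263}} = \frac{263}{392134}$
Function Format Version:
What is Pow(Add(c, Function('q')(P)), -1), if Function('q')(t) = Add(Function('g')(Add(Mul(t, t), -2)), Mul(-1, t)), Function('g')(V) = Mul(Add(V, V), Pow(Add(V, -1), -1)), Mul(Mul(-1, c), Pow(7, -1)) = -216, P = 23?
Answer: Rational(263, 392134) ≈ 0.00067069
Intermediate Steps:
c = 1512 (c = Mul(-7, -216) = 1512)
Function('g')(V) = Mul(2, V, Pow(Add(-1, V), -1)) (Function('g')(V) = Mul(Mul(2, V), Pow(Add(-1, V), -1)) = Mul(2, V, Pow(Add(-1, V), -1)))
Function('q')(t) = Add(Mul(-1, t), Mul(2, Pow(Add(-3, Pow(t, 2)), -1), Add(-2, Pow(t, 2)))) (Function('q')(t) = Add(Mul(2, Add(Mul(t, t), -2), Pow(Add(-1, Add(Mul(t, t), -2)), -1)), Mul(-1, t)) = Add(Mul(2, Add(Pow(t, 2), -2), Pow(Add(-1, Add(Pow(t, 2), -2)), -1)), Mul(-1, t)) = Add(Mul(2, Add(-2, Pow(t, 2)), Pow(Add(-1, Add(-2, Pow(t, 2))), -1)), Mul(-1, t)) = Add(Mul(2, Add(-2, Pow(t, 2)), Pow(Add(-3, Pow(t, 2)), -1)), Mul(-1, t)) = Add(Mul(2, Pow(Add(-3, Pow(t, 2)), -1), Add(-2, Pow(t, 2))), Mul(-1, t)) = Add(Mul(-1, t), Mul(2, Pow(Add(-3, Pow(t, 2)), -1), Add(-2, Pow(t, 2)))))
Pow(Add(c, Function('q')(P)), -1) = Pow(Add(1512, Mul(Pow(Add(-3, Pow(23, 2)), -1), Add(-4, Mul(2, Pow(23, 2)), Mul(-1, 23, Add(-3, Pow(23, 2)))))), -1) = Pow(Add(1512, Mul(Pow(Add(-3, 529), -1), Add(-4, Mul(2, 529), Mul(-1, 23, Add(-3, 529))))), -1) = Pow(Add(1512, Mul(Pow(526, -1), Add(-4, 1058, Mul(-1, 23, 526)))), -1) = Pow(Add(1512, Mul(Rational(1, 526), Add(-4, 1058, -12098))), -1) = Pow(Add(1512, Mul(Rational(1, 526), -11044)), -1) = Pow(Add(1512, Rational(-5522, 263)), -1) = Pow(Rational(392134, 263), -1) = Rational(263, 392134)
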